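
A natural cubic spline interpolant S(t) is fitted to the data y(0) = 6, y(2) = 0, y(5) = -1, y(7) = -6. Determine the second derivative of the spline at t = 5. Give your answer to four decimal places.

-1.9560

Write M_i for S''(x_i). With h_i = 2, 3, 2 and divided differences Δ_i = -3, -1/3, -5/2, the continuity of S' gives the tridiagonal system
  2·M_0 + 10·M_1 + 3·M_2 = 6(Δ_1 - Δ_0) = 16
  3·M_1 + 10·M_2 + 2·M_3 = 6(Δ_2 - Δ_1) = -13
Natural end conditions: M_0 = M_3 = 0.
Solving the tridiagonal system: M_0 = 0, M_1 = 199/91, M_2 = -178/91, M_3 = 0.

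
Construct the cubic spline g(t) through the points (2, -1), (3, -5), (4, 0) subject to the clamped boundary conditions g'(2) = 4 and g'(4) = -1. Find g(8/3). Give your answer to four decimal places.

Write M_i for g''(x_i). With h_i = 1, 1 and divided differences Δ_i = -4, 5, the continuity of g' gives the tridiagonal system
  1·M_0 + 4·M_1 + 1·M_2 = 6(Δ_1 - Δ_0) = 54
Clamped end conditions give two more equations: 2h_0·M_0 + h_0·M_1 = 6(Δ_0 - g'(2)) = -48 and h_1·M_1 + 2h_1·M_2 = 6(g'(4) - Δ_1) = -36.
Hence M_0 = -40, M_1 = 32, M_2 = -34.
On [2, 3], g(t) = -1 + 4·(t - 2) - 20·(t - 2)² + 12·(t - 2)³.
With (t - 2) = 2/3: g(8/3) = -11/3.

-3.6667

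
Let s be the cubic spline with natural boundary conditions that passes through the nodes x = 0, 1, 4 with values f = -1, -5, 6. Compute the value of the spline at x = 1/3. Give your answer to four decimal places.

Put M_i = s'' at the i-th knot. Here h = (1, 3) and Δ = (-4, 11/3), so the interior equations h_(i-1)·M_(i-1) + 2(h_(i-1)+h_i)·M_i + h_i·M_(i+1) = 6(Δ_i − Δ_(i-1)) read
  1·M_0 + 8·M_1 + 3·M_2 = 6(Δ_1 - Δ_0) = 46
Natural end conditions: M_0 = M_2 = 0.
Forward elimination and back-substitution give M_0 = 0, M_1 = 23/4, M_2 = 0.
On [0, 1], s(x) = -1 - 119/24·x + 0·x² + 23/24·x³.
With x = 1/3: s(1/3) = -212/81.

-2.6173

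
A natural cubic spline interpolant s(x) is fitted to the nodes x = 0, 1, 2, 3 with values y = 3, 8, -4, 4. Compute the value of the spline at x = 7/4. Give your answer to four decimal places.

-1.7469

With M_i denoting the second derivative at x_i, h_i = 1, 1, 1, and Δ_i = (y_(i+1) − y_i)/h_i = 5, -12, 8:
  1·M_0 + 4·M_1 + 1·M_2 = 6(Δ_1 - Δ_0) = -102
  1·M_1 + 4·M_2 + 1·M_3 = 6(Δ_2 - Δ_1) = 120
Natural end conditions: M_0 = M_3 = 0.
Solving: M_0 = 0, M_1 = -176/5, M_2 = 194/5, M_3 = 0.
On [1, 2], s(x) = 8 - 101/15·(x - 1) - 88/5·(x - 1)² + 37/3·(x - 1)³.
With (x - 1) = 3/4: s(7/4) = -559/320.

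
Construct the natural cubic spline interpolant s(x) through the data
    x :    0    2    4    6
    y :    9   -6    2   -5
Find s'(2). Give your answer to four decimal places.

-0.3667

With σ_i denoting the second derivative at x_i, h_i = 2, 2, 2, and Δ_i = (y_(i+1) − y_i)/h_i = -15/2, 4, -7/2:
  2·σ_0 + 8·σ_1 + 2·σ_2 = 6(Δ_1 - Δ_0) = 69
  2·σ_1 + 8·σ_2 + 2·σ_3 = 6(Δ_2 - Δ_1) = -45
Natural end conditions: σ_0 = σ_3 = 0.
Hence σ_0 = 0, σ_1 = 107/10, σ_2 = -83/10, σ_3 = 0.
On [2, 4], s'(x) = b_1 + 2c_1·(x - 2) + 3d_1·(x - 2)² with b_1 = Δ_1 - h_1(2σ_1 + σ_2)/6 = -11/30, c_1 = σ_1/2 = 107/20, d_1 = (σ_2 - σ_1)/(6h_1) = -19/12. So s'(2) = -11/30.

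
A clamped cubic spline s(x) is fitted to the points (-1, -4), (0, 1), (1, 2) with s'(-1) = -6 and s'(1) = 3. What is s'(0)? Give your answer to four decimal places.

Write M_i for s''(x_i). With h_i = 1, 1 and divided differences Δ_i = 5, 1, the continuity of s' gives the tridiagonal system
  1·M_0 + 4·M_1 + 1·M_2 = 6(Δ_1 - Δ_0) = -24
Clamped end conditions give two more equations: 2h_0·M_0 + h_0·M_1 = 6(Δ_0 - s'(-1)) = 66 and h_1·M_1 + 2h_1·M_2 = 6(s'(1) - Δ_1) = 12.
Solving: M_0 = 87/2, M_1 = -21, M_2 = 33/2.
On [0, 1], s'(x) = b_1 + 2c_1·x + 3d_1·x² with b_1 = Δ_1 - h_1(2M_1 + M_2)/6 = 21/4, c_1 = M_1/2 = -21/2, d_1 = (M_2 - M_1)/(6h_1) = 25/4. So s'(0) = 21/4.

5.2500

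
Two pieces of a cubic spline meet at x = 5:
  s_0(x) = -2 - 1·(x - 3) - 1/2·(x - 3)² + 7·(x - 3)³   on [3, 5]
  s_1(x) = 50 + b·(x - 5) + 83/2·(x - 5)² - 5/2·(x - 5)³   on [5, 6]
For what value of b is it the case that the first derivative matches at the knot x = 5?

s_0'(x) = -1 - 1·(x - 3) + 21·(x - 3)², so s_0'(5) = 81. On the right, s_1'(5) = b, so b = 81.

81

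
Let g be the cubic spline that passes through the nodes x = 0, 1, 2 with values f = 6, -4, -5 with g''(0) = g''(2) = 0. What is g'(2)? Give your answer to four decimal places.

1.2500

Let m_i = g''(x_i). Step sizes h_i = 1, 1; slopes of the chords Δ_i = (y_(i+1) - y_i)/h_i = -10, -1.
  1·m_0 + 4·m_1 + 1·m_2 = 6(Δ_1 - Δ_0) = 54
Natural end conditions: m_0 = m_2 = 0.
Solving the tridiagonal system: m_0 = 0, m_1 = 27/2, m_2 = 0.
On [1, 2], g'(x) = b_1 + 2c_1·(x - 1) + 3d_1·(x - 1)² with b_1 = Δ_1 - h_1(2m_1 + m_2)/6 = -11/2, c_1 = m_1/2 = 27/4, d_1 = (m_2 - m_1)/(6h_1) = -9/4. So g'(2) = 5/4.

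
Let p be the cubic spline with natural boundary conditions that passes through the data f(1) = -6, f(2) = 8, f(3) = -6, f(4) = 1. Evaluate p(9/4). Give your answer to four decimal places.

Write M_i for p''(x_i). With h_i = 1, 1, 1 and divided differences Δ_i = 14, -14, 7, the continuity of p' gives the tridiagonal system
  1·M_0 + 4·M_1 + 1·M_2 = 6(Δ_1 - Δ_0) = -168
  1·M_1 + 4·M_2 + 1·M_3 = 6(Δ_2 - Δ_1) = 126
Natural end conditions: M_0 = M_3 = 0.
Solving: M_0 = 0, M_1 = -266/5, M_2 = 224/5, M_3 = 0.
On [2, 3], p(x) = 8 - 56/15·(x - 2) - 133/5·(x - 2)² + 49/3·(x - 2)³.
With (x - 2) = 1/4: p(9/4) = 1811/320.

5.6594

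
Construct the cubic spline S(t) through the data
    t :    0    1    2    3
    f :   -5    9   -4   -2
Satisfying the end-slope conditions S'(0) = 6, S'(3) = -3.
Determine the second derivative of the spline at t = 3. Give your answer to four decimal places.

-39.6000

Write M_i for S''(x_i). With h_i = 1, 1, 1 and divided differences Δ_i = 14, -13, 2, the continuity of S' gives the tridiagonal system
  1·M_0 + 4·M_1 + 1·M_2 = 6(Δ_1 - Δ_0) = -162
  1·M_1 + 4·M_2 + 1·M_3 = 6(Δ_2 - Δ_1) = 90
Clamped end conditions give two more equations: 2h_0·M_0 + h_0·M_1 = 6(Δ_0 - S'(0)) = 48 and h_2·M_2 + 2h_2·M_3 = 6(S'(3) - Δ_2) = -30.
Solving the tridiagonal system: M_0 = 288/5, M_1 = -336/5, M_2 = 246/5, M_3 = -198/5.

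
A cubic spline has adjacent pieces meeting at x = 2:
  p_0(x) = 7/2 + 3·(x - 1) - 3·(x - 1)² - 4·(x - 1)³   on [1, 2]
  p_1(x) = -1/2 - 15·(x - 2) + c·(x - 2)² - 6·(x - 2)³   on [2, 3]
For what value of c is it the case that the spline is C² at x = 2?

p_0''(x) = -6 - 24·(x - 1), so p_0''(2) = -30. On the right, p_1''(2) = 2c, so c = -15.

-15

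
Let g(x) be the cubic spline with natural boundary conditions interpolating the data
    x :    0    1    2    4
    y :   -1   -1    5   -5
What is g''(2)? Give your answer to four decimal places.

Write σ_i for g''(x_i). With h_i = 1, 1, 2 and divided differences Δ_i = 0, 6, -5, the continuity of g' gives the tridiagonal system
  1·σ_0 + 4·σ_1 + 1·σ_2 = 6(Δ_1 - Δ_0) = 36
  1·σ_1 + 6·σ_2 + 2·σ_3 = 6(Δ_2 - Δ_1) = -66
Natural end conditions: σ_0 = σ_3 = 0.
Hence σ_0 = 0, σ_1 = 282/23, σ_2 = -300/23, σ_3 = 0.

-13.0435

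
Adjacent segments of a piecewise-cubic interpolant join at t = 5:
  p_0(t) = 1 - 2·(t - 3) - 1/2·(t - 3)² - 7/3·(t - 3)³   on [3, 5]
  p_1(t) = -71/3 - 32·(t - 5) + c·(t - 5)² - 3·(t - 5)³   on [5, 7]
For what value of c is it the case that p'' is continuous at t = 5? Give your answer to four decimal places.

-14.5000

p_0''(t) = -1 - 14·(t - 3), so p_0''(5) = -29. On the right, p_1''(5) = 2c, so c = -29/2.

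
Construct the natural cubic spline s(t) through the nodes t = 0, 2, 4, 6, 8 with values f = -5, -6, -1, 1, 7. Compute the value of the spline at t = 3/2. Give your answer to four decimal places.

Let m_i = s''(x_i). Step sizes h_i = 2, 2, 2, 2; slopes of the chords Δ_i = (y_(i+1) - y_i)/h_i = -1/2, 5/2, 1, 3.
  2·m_0 + 8·m_1 + 2·m_2 = 6(Δ_1 - Δ_0) = 18
  2·m_1 + 8·m_2 + 2·m_3 = 6(Δ_2 - Δ_1) = -9
  2·m_2 + 8·m_3 + 2·m_4 = 6(Δ_3 - Δ_2) = 12
Natural end conditions: m_0 = m_4 = 0.
Solving the tridiagonal system: m_0 = 0, m_1 = 159/56, m_2 = -33/14, m_3 = 117/56, m_4 = 0.
On [0, 2], s(t) = -5 - 81/56·t + 0·t² + 53/224·t³.
With t = 3/2: s(3/2) = -1631/256.

-6.3711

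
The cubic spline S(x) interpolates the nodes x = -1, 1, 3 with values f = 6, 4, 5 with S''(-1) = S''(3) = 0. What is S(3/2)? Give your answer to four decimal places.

Write M_i for S''(x_i). With h_i = 2, 2 and divided differences Δ_i = -1, 1/2, the continuity of S' gives the tridiagonal system
  2·M_0 + 8·M_1 + 2·M_2 = 6(Δ_1 - Δ_0) = 9
Natural end conditions: M_0 = M_2 = 0.
Solving the tridiagonal system: M_0 = 0, M_1 = 9/8, M_2 = 0.
On [1, 3], S(x) = 4 - 1/4·(x - 1) + 9/16·(x - 1)² - 3/32·(x - 1)³.
With (x - 1) = 1/2: S(3/2) = 1025/256.

4.0039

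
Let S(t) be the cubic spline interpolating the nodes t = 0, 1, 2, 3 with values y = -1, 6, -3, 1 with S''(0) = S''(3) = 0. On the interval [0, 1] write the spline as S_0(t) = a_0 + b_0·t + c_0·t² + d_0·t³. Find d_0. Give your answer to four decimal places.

Let m_i = S''(x_i). Step sizes h_i = 1, 1, 1; slopes of the chords Δ_i = (y_(i+1) - y_i)/h_i = 7, -9, 4.
  1·m_0 + 4·m_1 + 1·m_2 = 6(Δ_1 - Δ_0) = -96
  1·m_1 + 4·m_2 + 1·m_3 = 6(Δ_2 - Δ_1) = 78
Natural end conditions: m_0 = m_3 = 0.
Solving: m_0 = 0, m_1 = -154/5, m_2 = 136/5, m_3 = 0.
On [0, 1], with S_0(t) = a_0 + b_0·t + c_0·t² + d_0·t³: c_0 = m_0/2 = 0, d_0 = (m_1 - m_0)/(6h_0) = -77/15, b_0 = Δ_0 - h_0(2m_0 + m_1)/6 = 182/15.

-5.1333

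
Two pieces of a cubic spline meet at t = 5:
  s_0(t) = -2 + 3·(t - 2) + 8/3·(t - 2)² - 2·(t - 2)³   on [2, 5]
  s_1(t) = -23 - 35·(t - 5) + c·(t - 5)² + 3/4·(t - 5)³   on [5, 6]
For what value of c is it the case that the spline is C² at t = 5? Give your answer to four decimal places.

-15.3333

s_0''(t) = 16/3 - 12·(t - 2), so s_0''(5) = -92/3. On the right, s_1''(5) = 2c, so c = -46/3.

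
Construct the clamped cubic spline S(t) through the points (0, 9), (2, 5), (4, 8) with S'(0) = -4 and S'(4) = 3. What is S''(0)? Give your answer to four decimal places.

2.1250

Write M_i for S''(x_i). With h_i = 2, 2 and divided differences Δ_i = -2, 3/2, the continuity of S' gives the tridiagonal system
  2·M_0 + 8·M_1 + 2·M_2 = 6(Δ_1 - Δ_0) = 21
Clamped end conditions give two more equations: 2h_0·M_0 + h_0·M_1 = 6(Δ_0 - S'(0)) = 12 and h_1·M_1 + 2h_1·M_2 = 6(S'(4) - Δ_1) = 9.
Hence M_0 = 17/8, M_1 = 7/4, M_2 = 11/8.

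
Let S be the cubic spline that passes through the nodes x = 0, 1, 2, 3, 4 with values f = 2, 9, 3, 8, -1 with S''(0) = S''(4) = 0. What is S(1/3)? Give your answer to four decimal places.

5.6720

With M_i denoting the second derivative at x_i, h_i = 1, 1, 1, 1, and Δ_i = (y_(i+1) − y_i)/h_i = 7, -6, 5, -9:
  1·M_0 + 4·M_1 + 1·M_2 = 6(Δ_1 - Δ_0) = -78
  1·M_1 + 4·M_2 + 1·M_3 = 6(Δ_2 - Δ_1) = 66
  1·M_2 + 4·M_3 + 1·M_4 = 6(Δ_3 - Δ_2) = -84
Natural end conditions: M_0 = M_4 = 0.
Solving: M_0 = 0, M_1 = -759/28, M_2 = 213/7, M_3 = -801/28, M_4 = 0.
On [0, 1], S(x) = 2 + 645/56·x + 0·x² - 253/56·x³.
With x = 1/3: S(1/3) = 1072/189.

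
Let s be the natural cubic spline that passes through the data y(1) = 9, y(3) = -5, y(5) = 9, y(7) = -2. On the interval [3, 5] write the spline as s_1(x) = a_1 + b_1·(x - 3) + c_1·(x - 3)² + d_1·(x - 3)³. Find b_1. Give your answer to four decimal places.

With M_i denoting the second derivative at x_i, h_i = 2, 2, 2, and Δ_i = (y_(i+1) − y_i)/h_i = -7, 7, -11/2:
  2·M_0 + 8·M_1 + 2·M_2 = 6(Δ_1 - Δ_0) = 84
  2·M_1 + 8·M_2 + 2·M_3 = 6(Δ_2 - Δ_1) = -75
Natural end conditions: M_0 = M_3 = 0.
Forward elimination and back-substitution give M_0 = 0, M_1 = 137/10, M_2 = -64/5, M_3 = 0.
On [3, 5], with s_1(x) = a_1 + b_1·(x - 3) + c_1·(x - 3)² + d_1·(x - 3)³: c_1 = M_1/2 = 137/20, d_1 = (M_2 - M_1)/(6h_1) = -53/24, b_1 = Δ_1 - h_1(2M_1 + M_2)/6 = 32/15.

2.1333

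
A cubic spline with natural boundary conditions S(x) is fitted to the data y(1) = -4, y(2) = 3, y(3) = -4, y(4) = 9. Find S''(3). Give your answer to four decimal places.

37.6000

Let m_i = S''(x_i). Step sizes h_i = 1, 1, 1; slopes of the chords Δ_i = (y_(i+1) - y_i)/h_i = 7, -7, 13.
  1·m_0 + 4·m_1 + 1·m_2 = 6(Δ_1 - Δ_0) = -84
  1·m_1 + 4·m_2 + 1·m_3 = 6(Δ_2 - Δ_1) = 120
Natural end conditions: m_0 = m_3 = 0.
Forward elimination and back-substitution give m_0 = 0, m_1 = -152/5, m_2 = 188/5, m_3 = 0.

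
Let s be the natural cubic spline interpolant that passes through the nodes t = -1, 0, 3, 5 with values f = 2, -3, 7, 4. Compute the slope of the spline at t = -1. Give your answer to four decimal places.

Write σ_i for s''(x_i). With h_i = 1, 3, 2 and divided differences Δ_i = -5, 10/3, -3/2, the continuity of s' gives the tridiagonal system
  1·σ_0 + 8·σ_1 + 3·σ_2 = 6(Δ_1 - Δ_0) = 50
  3·σ_1 + 10·σ_2 + 2·σ_3 = 6(Δ_2 - Δ_1) = -29
Natural end conditions: σ_0 = σ_3 = 0.
Forward elimination and back-substitution give σ_0 = 0, σ_1 = 587/71, σ_2 = -382/71, σ_3 = 0.
On [-1, 0], s'(t) = b_0 + 2c_0·(t + 1) + 3d_0·(t + 1)² with b_0 = Δ_0 - h_0(2σ_0 + σ_1)/6 = -2717/426, c_0 = σ_0/2 = 0, d_0 = (σ_1 - σ_0)/(6h_0) = 587/426. So s'(-1) = -2717/426.

-6.3779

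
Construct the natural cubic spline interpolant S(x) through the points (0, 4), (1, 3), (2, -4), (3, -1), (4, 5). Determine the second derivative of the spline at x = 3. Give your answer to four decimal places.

Write m_i for S''(x_i). With h_i = 1, 1, 1, 1 and divided differences Δ_i = -1, -7, 3, 6, the continuity of S' gives the tridiagonal system
  1·m_0 + 4·m_1 + 1·m_2 = 6(Δ_1 - Δ_0) = -36
  1·m_1 + 4·m_2 + 1·m_3 = 6(Δ_2 - Δ_1) = 60
  1·m_2 + 4·m_3 + 1·m_4 = 6(Δ_3 - Δ_2) = 18
Natural end conditions: m_0 = m_4 = 0.
Solving the tridiagonal system: m_0 = 0, m_1 = -381/28, m_2 = 129/7, m_3 = -3/28, m_4 = 0.

-0.1071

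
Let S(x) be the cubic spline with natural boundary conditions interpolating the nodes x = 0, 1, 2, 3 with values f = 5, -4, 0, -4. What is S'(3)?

Let M_i = S''(x_i). Step sizes h_i = 1, 1, 1; slopes of the chords Δ_i = (y_(i+1) - y_i)/h_i = -9, 4, -4.
  1·M_0 + 4·M_1 + 1·M_2 = 6(Δ_1 - Δ_0) = 78
  1·M_1 + 4·M_2 + 1·M_3 = 6(Δ_2 - Δ_1) = -48
Natural end conditions: M_0 = M_3 = 0.
Solving: M_0 = 0, M_1 = 24, M_2 = -18, M_3 = 0.
On [2, 3], S'(x) = b_2 + 2c_2·(x - 2) + 3d_2·(x - 2)² with b_2 = Δ_2 - h_2(2M_2 + M_3)/6 = 2, c_2 = M_2/2 = -9, d_2 = (M_3 - M_2)/(6h_2) = 3. So S'(3) = -7.

-7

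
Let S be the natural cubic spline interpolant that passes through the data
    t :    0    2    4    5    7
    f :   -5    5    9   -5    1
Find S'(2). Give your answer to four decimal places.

With M_i denoting the second derivative at x_i, h_i = 2, 2, 1, 2, and Δ_i = (y_(i+1) − y_i)/h_i = 5, 2, -14, 3:
  2·M_0 + 8·M_1 + 2·M_2 = 6(Δ_1 - Δ_0) = -18
  2·M_1 + 6·M_2 + 1·M_3 = 6(Δ_2 - Δ_1) = -96
  1·M_2 + 6·M_3 + 2·M_4 = 6(Δ_3 - Δ_2) = 102
Natural end conditions: M_0 = M_4 = 0.
Solving the tridiagonal system: M_0 = 0, M_1 = 363/128, M_2 = -651/32, M_3 = 1305/64, M_4 = 0.
On [2, 4], S'(t) = b_1 + 2c_1·(t - 2) + 3d_1·(t - 2)² with b_1 = Δ_1 - h_1(2M_1 + M_2)/6 = 441/64, c_1 = M_1/2 = 363/256, d_1 = (M_2 - M_1)/(6h_1) = -989/512. So S'(2) = 441/64.

6.8906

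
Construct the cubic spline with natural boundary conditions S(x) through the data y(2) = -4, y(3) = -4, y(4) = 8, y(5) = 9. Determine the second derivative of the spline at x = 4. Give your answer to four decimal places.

-22.4000

With m_i denoting the second derivative at x_i, h_i = 1, 1, 1, and Δ_i = (y_(i+1) − y_i)/h_i = 0, 12, 1:
  1·m_0 + 4·m_1 + 1·m_2 = 6(Δ_1 - Δ_0) = 72
  1·m_1 + 4·m_2 + 1·m_3 = 6(Δ_2 - Δ_1) = -66
Natural end conditions: m_0 = m_3 = 0.
Solving the tridiagonal system: m_0 = 0, m_1 = 118/5, m_2 = -112/5, m_3 = 0.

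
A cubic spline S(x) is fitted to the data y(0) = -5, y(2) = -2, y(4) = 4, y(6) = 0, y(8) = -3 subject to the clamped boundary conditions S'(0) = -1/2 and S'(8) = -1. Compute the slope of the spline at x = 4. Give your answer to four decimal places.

0.5357

Write m_i for S''(x_i). With h_i = 2, 2, 2, 2 and divided differences Δ_i = 3/2, 3, -2, -3/2, the continuity of S' gives the tridiagonal system
  2·m_0 + 8·m_1 + 2·m_2 = 6(Δ_1 - Δ_0) = 9
  2·m_1 + 8·m_2 + 2·m_3 = 6(Δ_2 - Δ_1) = -30
  2·m_2 + 8·m_3 + 2·m_4 = 6(Δ_3 - Δ_2) = 3
Clamped end conditions give two more equations: 2h_0·m_0 + h_0·m_1 = 6(Δ_0 - S'(0)) = 12 and h_3·m_3 + 2h_3·m_4 = 6(S'(8) - Δ_3) = 3.
Forward elimination and back-substitution give m_0 = 239/112, m_1 = 97/56, m_2 = -73/16, m_3 = 85/56, m_4 = -1/112.
On [4, 6], S'(x) = b_2 + 2c_2·(x - 4) + 3d_2·(x - 4)² with b_2 = Δ_2 - h_2(2m_2 + m_3)/6 = 15/28, c_2 = m_2/2 = -73/32, d_2 = (m_3 - m_2)/(6h_2) = 227/448. So S'(4) = 15/28.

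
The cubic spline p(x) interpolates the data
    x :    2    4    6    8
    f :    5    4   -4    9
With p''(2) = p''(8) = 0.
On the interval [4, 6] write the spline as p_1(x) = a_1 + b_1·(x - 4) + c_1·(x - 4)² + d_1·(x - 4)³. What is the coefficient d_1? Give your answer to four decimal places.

1.1667

Write M_i for p''(x_i). With h_i = 2, 2, 2 and divided differences Δ_i = -1/2, -4, 13/2, the continuity of p' gives the tridiagonal system
  2·M_0 + 8·M_1 + 2·M_2 = 6(Δ_1 - Δ_0) = -21
  2·M_1 + 8·M_2 + 2·M_3 = 6(Δ_2 - Δ_1) = 63
Natural end conditions: M_0 = M_3 = 0.
Solving: M_0 = 0, M_1 = -49/10, M_2 = 91/10, M_3 = 0.
On [4, 6], with p_1(x) = a_1 + b_1·(x - 4) + c_1·(x - 4)² + d_1·(x - 4)³: c_1 = M_1/2 = -49/20, d_1 = (M_2 - M_1)/(6h_1) = 7/6, b_1 = Δ_1 - h_1(2M_1 + M_2)/6 = -113/30.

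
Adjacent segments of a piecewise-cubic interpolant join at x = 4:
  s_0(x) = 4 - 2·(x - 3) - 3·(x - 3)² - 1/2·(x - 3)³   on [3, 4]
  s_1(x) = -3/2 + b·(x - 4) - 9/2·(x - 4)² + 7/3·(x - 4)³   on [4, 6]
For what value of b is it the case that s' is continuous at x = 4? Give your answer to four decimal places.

s_0'(x) = -2 - 6·(x - 3) - 3/2·(x - 3)², so s_0'(4) = -19/2. On the right, s_1'(4) = b, so b = -19/2.

-9.5000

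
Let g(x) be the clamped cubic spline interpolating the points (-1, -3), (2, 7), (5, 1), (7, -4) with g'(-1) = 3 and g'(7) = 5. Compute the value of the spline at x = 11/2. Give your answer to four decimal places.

Put m_i = g'' at the i-th knot. Here h = (3, 3, 2) and Δ = (10/3, -2, -5/2), so the interior equations h_(i-1)·m_(i-1) + 2(h_(i-1)+h_i)·m_i + h_i·m_(i+1) = 6(Δ_i − Δ_(i-1)) read
  3·m_0 + 12·m_1 + 3·m_2 = 6(Δ_1 - Δ_0) = -32
  3·m_1 + 10·m_2 + 2·m_3 = 6(Δ_2 - Δ_1) = -3
Clamped end conditions give two more equations: 2h_0·m_0 + h_0·m_1 = 6(Δ_0 - g'(-1)) = 2 and h_2·m_2 + 2h_2·m_3 = 6(g'(7) - Δ_2) = 45.
Forward elimination and back-substitution give m_0 = 185/114, m_1 = -49/19, m_2 = -75/38, m_3 = 465/38.
On [5, 7], g(x) = 1 - 100/19·(x - 5) - 75/76·(x - 5)² + 45/38·(x - 5)³.
With (x - 5) = 1/2: g(11/2) = -263/152.

-1.7303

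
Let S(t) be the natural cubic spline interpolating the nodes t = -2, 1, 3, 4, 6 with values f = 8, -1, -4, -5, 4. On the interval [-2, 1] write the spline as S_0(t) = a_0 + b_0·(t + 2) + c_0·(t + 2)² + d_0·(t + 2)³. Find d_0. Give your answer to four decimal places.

0.0588

Put M_i = S'' at the i-th knot. Here h = (3, 2, 1, 2) and Δ = (-3, -3/2, -1, 9/2), so the interior equations h_(i-1)·M_(i-1) + 2(h_(i-1)+h_i)·M_i + h_i·M_(i+1) = 6(Δ_i − Δ_(i-1)) read
  3·M_0 + 10·M_1 + 2·M_2 = 6(Δ_1 - Δ_0) = 9
  2·M_1 + 6·M_2 + 1·M_3 = 6(Δ_2 - Δ_1) = 3
  1·M_2 + 6·M_3 + 2·M_4 = 6(Δ_3 - Δ_2) = 33
Natural end conditions: M_0 = M_4 = 0.
Forward elimination and back-substitution give M_0 = 0, M_1 = 345/326, M_2 = -129/163, M_3 = 918/163, M_4 = 0.
On [-2, 1], with S_0(t) = a_0 + b_0·(t + 2) + c_0·(t + 2)² + d_0·(t + 2)³: c_0 = M_0/2 = 0, d_0 = (M_1 - M_0)/(6h_0) = 115/1956, b_0 = Δ_0 - h_0(2M_0 + M_1)/6 = -2301/652.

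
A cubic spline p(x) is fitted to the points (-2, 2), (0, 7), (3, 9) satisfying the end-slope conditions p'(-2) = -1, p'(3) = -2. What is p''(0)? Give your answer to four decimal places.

Put M_i = p'' at the i-th knot. Here h = (2, 3) and Δ = (5/2, 2/3), so the interior equations h_(i-1)·M_(i-1) + 2(h_(i-1)+h_i)·M_i + h_i·M_(i+1) = 6(Δ_i − Δ_(i-1)) read
  2·M_0 + 10·M_1 + 3·M_2 = 6(Δ_1 - Δ_0) = -11
Clamped end conditions give two more equations: 2h_0·M_0 + h_0·M_1 = 6(Δ_0 - p'(-2)) = 21 and h_1·M_1 + 2h_1·M_2 = 6(p'(3) - Δ_1) = -16.
Solving: M_0 = 123/20, M_1 = -9/5, M_2 = -53/30.

-1.8000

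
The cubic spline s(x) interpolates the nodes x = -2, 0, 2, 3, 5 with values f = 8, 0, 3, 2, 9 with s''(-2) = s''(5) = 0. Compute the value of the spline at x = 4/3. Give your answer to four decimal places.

2.2130

Let M_i = s''(x_i). Step sizes h_i = 2, 2, 1, 2; slopes of the chords Δ_i = (y_(i+1) - y_i)/h_i = -4, 3/2, -1, 7/2.
  2·M_0 + 8·M_1 + 2·M_2 = 6(Δ_1 - Δ_0) = 33
  2·M_1 + 6·M_2 + 1·M_3 = 6(Δ_2 - Δ_1) = -15
  1·M_2 + 6·M_3 + 2·M_4 = 6(Δ_3 - Δ_2) = 27
Natural end conditions: M_0 = M_4 = 0.
Hence M_0 = 0, M_1 = 1389/256, M_2 = -333/64, M_3 = 687/128, M_4 = 0.
On [0, 2], s(x) = 0 - 49/128·x + 1389/512·x² - 907/1024·x³.
With x = 4/3: s(4/3) = 239/108.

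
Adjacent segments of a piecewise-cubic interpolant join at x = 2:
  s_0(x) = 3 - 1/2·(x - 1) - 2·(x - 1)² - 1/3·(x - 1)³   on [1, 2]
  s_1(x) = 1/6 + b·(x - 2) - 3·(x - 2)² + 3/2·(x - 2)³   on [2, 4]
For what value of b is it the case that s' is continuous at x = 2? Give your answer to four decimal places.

s_0'(x) = -1/2 - 4·(x - 1) - 1·(x - 1)², so s_0'(2) = -11/2. On the right, s_1'(2) = b, so b = -11/2.

-5.5000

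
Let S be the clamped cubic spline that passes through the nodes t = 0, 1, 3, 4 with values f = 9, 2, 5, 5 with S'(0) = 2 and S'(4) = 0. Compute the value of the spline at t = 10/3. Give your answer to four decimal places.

Write M_i for S''(x_i). With h_i = 1, 2, 1 and divided differences Δ_i = -7, 3/2, 0, the continuity of S' gives the tridiagonal system
  1·M_0 + 6·M_1 + 2·M_2 = 6(Δ_1 - Δ_0) = 51
  2·M_1 + 6·M_2 + 1·M_3 = 6(Δ_2 - Δ_1) = -9
Clamped end conditions give two more equations: 2h_0·M_0 + h_0·M_1 = 6(Δ_0 - S'(0)) = -54 and h_2·M_2 + 2h_2·M_3 = 6(S'(4) - Δ_2) = 0.
Hence M_0 = -1243/35, M_1 = 596/35, M_2 = -274/35, M_3 = 137/35.
On [3, 4], S(t) = 5 + 137/70·(t - 3) - 137/35·(t - 3)² + 137/70·(t - 3)³.
With (t - 3) = 1/3: S(10/3) = 4999/945.

5.2899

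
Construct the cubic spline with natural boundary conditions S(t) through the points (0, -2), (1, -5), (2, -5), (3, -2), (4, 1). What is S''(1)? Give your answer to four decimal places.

Put M_i = S'' at the i-th knot. Here h = (1, 1, 1, 1) and Δ = (-3, 0, 3, 3), so the interior equations h_(i-1)·M_(i-1) + 2(h_(i-1)+h_i)·M_i + h_i·M_(i+1) = 6(Δ_i − Δ_(i-1)) read
  1·M_0 + 4·M_1 + 1·M_2 = 6(Δ_1 - Δ_0) = 18
  1·M_1 + 4·M_2 + 1·M_3 = 6(Δ_2 - Δ_1) = 18
  1·M_2 + 4·M_3 + 1·M_4 = 6(Δ_3 - Δ_2) = 0
Natural end conditions: M_0 = M_4 = 0.
Solving the tridiagonal system: M_0 = 0, M_1 = 99/28, M_2 = 27/7, M_3 = -27/28, M_4 = 0.

3.5357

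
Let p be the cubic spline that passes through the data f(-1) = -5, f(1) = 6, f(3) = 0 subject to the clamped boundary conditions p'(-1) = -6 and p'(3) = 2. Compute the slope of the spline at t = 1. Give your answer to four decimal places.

Let M_i = p''(x_i). Step sizes h_i = 2, 2; slopes of the chords Δ_i = (y_(i+1) - y_i)/h_i = 11/2, -3.
  2·M_0 + 8·M_1 + 2·M_2 = 6(Δ_1 - Δ_0) = -51
Clamped end conditions give two more equations: 2h_0·M_0 + h_0·M_1 = 6(Δ_0 - p'(-1)) = 69 and h_1·M_1 + 2h_1·M_2 = 6(p'(3) - Δ_1) = 30.
Solving the tridiagonal system: M_0 = 205/8, M_1 = -67/4, M_2 = 127/8.
On [1, 3], p'(t) = b_1 + 2c_1·(t - 1) + 3d_1·(t - 1)² with b_1 = Δ_1 - h_1(2M_1 + M_2)/6 = 23/8, c_1 = M_1/2 = -67/8, d_1 = (M_2 - M_1)/(6h_1) = 87/32. So p'(1) = 23/8.

2.8750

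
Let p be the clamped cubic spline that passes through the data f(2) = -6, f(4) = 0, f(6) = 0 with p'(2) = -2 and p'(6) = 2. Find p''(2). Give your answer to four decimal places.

Write σ_i for p''(x_i). With h_i = 2, 2 and divided differences Δ_i = 3, 0, the continuity of p' gives the tridiagonal system
  2·σ_0 + 8·σ_1 + 2·σ_2 = 6(Δ_1 - Δ_0) = -18
Clamped end conditions give two more equations: 2h_0·σ_0 + h_0·σ_1 = 6(Δ_0 - p'(2)) = 30 and h_1·σ_1 + 2h_1·σ_2 = 6(p'(6) - Δ_1) = 12.
Hence σ_0 = 43/4, σ_1 = -13/2, σ_2 = 25/4.

10.7500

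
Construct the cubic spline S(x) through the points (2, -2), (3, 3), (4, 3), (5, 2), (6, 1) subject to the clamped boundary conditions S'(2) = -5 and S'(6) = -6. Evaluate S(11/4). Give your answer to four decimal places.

Let m_i = S''(x_i). Step sizes h_i = 1, 1, 1, 1; slopes of the chords Δ_i = (y_(i+1) - y_i)/h_i = 5, 0, -1, -1.
  1·m_0 + 4·m_1 + 1·m_2 = 6(Δ_1 - Δ_0) = -30
  1·m_1 + 4·m_2 + 1·m_3 = 6(Δ_2 - Δ_1) = -6
  1·m_2 + 4·m_3 + 1·m_4 = 6(Δ_3 - Δ_2) = 0
Clamped end conditions give two more equations: 2h_0·m_0 + h_0·m_1 = 6(Δ_0 - S'(2)) = 60 and h_3·m_3 + 2h_3·m_4 = 6(S'(6) - Δ_3) = -30.
Solving: m_0 = 272/7, m_1 = -124/7, m_2 = 2, m_3 = 26/7, m_4 = -118/7.
On [2, 3], S(x) = -2 - 5·(x - 2) + 136/7·(x - 2)² - 66/7·(x - 2)³.
With (x - 2) = 3/4: S(11/4) = 269/224.

1.2009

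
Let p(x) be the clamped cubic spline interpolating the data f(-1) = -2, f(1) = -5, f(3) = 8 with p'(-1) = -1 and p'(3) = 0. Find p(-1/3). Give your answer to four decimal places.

Put m_i = p'' at the i-th knot. Here h = (2, 2) and Δ = (-3/2, 13/2), so the interior equations h_(i-1)·m_(i-1) + 2(h_(i-1)+h_i)·m_i + h_i·m_(i+1) = 6(Δ_i − Δ_(i-1)) read
  2·m_0 + 8·m_1 + 2·m_2 = 6(Δ_1 - Δ_0) = 48
Clamped end conditions give two more equations: 2h_0·m_0 + h_0·m_1 = 6(Δ_0 - p'(-1)) = -3 and h_1·m_1 + 2h_1·m_2 = 6(p'(3) - Δ_1) = -39.
Hence m_0 = -13/2, m_1 = 23/2, m_2 = -31/2.
On [-1, 1], p(x) = -2 - 1·(x + 1) - 13/4·(x + 1)² + 3/2·(x + 1)³.
With (x + 1) = 2/3: p(-1/3) = -11/3.

-3.6667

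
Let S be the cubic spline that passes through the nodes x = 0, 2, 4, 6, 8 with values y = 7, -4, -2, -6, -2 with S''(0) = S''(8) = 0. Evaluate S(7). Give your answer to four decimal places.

-5.0513

Put M_i = S'' at the i-th knot. Here h = (2, 2, 2, 2) and Δ = (-11/2, 1, -2, 2), so the interior equations h_(i-1)·M_(i-1) + 2(h_(i-1)+h_i)·M_i + h_i·M_(i+1) = 6(Δ_i − Δ_(i-1)) read
  2·M_0 + 8·M_1 + 2·M_2 = 6(Δ_1 - Δ_0) = 39
  2·M_1 + 8·M_2 + 2·M_3 = 6(Δ_2 - Δ_1) = -18
  2·M_2 + 8·M_3 + 2·M_4 = 6(Δ_3 - Δ_2) = 24
Natural end conditions: M_0 = M_4 = 0.
Hence M_0 = 0, M_1 = 681/112, M_2 = -135/28, M_3 = 471/112, M_4 = 0.
On [6, 8], S(x) = -6 - 45/56·(x - 6) + 471/224·(x - 6)² - 157/448·(x - 6)³.
With (x - 6) = 1: S(7) = -2263/448.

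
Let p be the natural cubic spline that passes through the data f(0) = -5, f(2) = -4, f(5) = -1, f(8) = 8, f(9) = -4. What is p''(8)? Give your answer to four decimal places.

Write M_i for p''(x_i). With h_i = 2, 3, 3, 1 and divided differences Δ_i = 1/2, 1, 3, -12, the continuity of p' gives the tridiagonal system
  2·M_0 + 10·M_1 + 3·M_2 = 6(Δ_1 - Δ_0) = 3
  3·M_1 + 12·M_2 + 3·M_3 = 6(Δ_2 - Δ_1) = 12
  3·M_2 + 8·M_3 + 1·M_4 = 6(Δ_3 - Δ_2) = -90
Natural end conditions: M_0 = M_4 = 0.
Solving the tridiagonal system: M_0 = 0, M_1 = -279/266, M_2 = 598/133, M_3 = -3441/266, M_4 = 0.

-12.9361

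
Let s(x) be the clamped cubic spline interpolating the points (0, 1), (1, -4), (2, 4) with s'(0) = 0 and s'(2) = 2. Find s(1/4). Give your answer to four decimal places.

0.1367

Let M_i = s''(x_i). Step sizes h_i = 1, 1; slopes of the chords Δ_i = (y_(i+1) - y_i)/h_i = -5, 8.
  1·M_0 + 4·M_1 + 1·M_2 = 6(Δ_1 - Δ_0) = 78
Clamped end conditions give two more equations: 2h_0·M_0 + h_0·M_1 = 6(Δ_0 - s'(0)) = -30 and h_1·M_1 + 2h_1·M_2 = 6(s'(2) - Δ_1) = -36.
Solving: M_0 = -67/2, M_1 = 37, M_2 = -73/2.
On [0, 1], s(x) = 1 + 0·x - 67/4·x² + 47/4·x³.
With x = 1/4: s(1/4) = 35/256.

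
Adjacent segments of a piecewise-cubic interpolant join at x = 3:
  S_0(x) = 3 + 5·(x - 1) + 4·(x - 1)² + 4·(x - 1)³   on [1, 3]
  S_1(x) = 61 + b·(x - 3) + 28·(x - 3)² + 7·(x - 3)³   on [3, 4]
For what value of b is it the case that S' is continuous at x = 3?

S_0'(x) = 5 + 8·(x - 1) + 12·(x - 1)², so S_0'(3) = 69. On the right, S_1'(3) = b, so b = 69.

69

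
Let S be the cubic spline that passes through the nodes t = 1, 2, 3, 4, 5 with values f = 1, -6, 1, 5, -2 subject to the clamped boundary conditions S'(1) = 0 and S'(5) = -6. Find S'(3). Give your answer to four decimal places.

9.6429

Write M_i for S''(x_i). With h_i = 1, 1, 1, 1 and divided differences Δ_i = -7, 7, 4, -7, the continuity of S' gives the tridiagonal system
  1·M_0 + 4·M_1 + 1·M_2 = 6(Δ_1 - Δ_0) = 84
  1·M_1 + 4·M_2 + 1·M_3 = 6(Δ_2 - Δ_1) = -18
  1·M_2 + 4·M_3 + 1·M_4 = 6(Δ_3 - Δ_2) = -66
Clamped end conditions give two more equations: 2h_0·M_0 + h_0·M_1 = 6(Δ_0 - S'(1)) = -42 and h_3·M_3 + 2h_3·M_4 = 6(S'(5) - Δ_3) = 6.
Forward elimination and back-substitution give M_0 = -1041/28, M_1 = 453/14, M_2 = -33/4, M_3 = -243/14, M_4 = 327/28.
On [3, 4], S'(t) = b_2 + 2c_2·(t - 3) + 3d_2·(t - 3)² with b_2 = Δ_2 - h_2(2M_2 + M_3)/6 = 135/14, c_2 = M_2/2 = -33/8, d_2 = (M_3 - M_2)/(6h_2) = -85/56. So S'(3) = 135/14.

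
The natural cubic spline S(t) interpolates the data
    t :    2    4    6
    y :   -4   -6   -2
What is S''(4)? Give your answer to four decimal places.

Let m_i = S''(x_i). Step sizes h_i = 2, 2; slopes of the chords Δ_i = (y_(i+1) - y_i)/h_i = -1, 2.
  2·m_0 + 8·m_1 + 2·m_2 = 6(Δ_1 - Δ_0) = 18
Natural end conditions: m_0 = m_2 = 0.
Solving the tridiagonal system: m_0 = 0, m_1 = 9/4, m_2 = 0.

2.2500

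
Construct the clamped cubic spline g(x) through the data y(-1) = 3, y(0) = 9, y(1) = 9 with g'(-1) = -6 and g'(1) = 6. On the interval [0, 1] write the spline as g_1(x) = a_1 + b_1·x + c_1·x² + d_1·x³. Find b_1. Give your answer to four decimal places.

4.5000

With M_i denoting the second derivative at x_i, h_i = 1, 1, and Δ_i = (y_(i+1) − y_i)/h_i = 6, 0:
  1·M_0 + 4·M_1 + 1·M_2 = 6(Δ_1 - Δ_0) = -36
Clamped end conditions give two more equations: 2h_0·M_0 + h_0·M_1 = 6(Δ_0 - g'(-1)) = 72 and h_1·M_1 + 2h_1·M_2 = 6(g'(1) - Δ_1) = 36.
Solving the tridiagonal system: M_0 = 51, M_1 = -30, M_2 = 33.
On [0, 1], with g_1(x) = a_1 + b_1·x + c_1·x² + d_1·x³: c_1 = M_1/2 = -15, d_1 = (M_2 - M_1)/(6h_1) = 21/2, b_1 = Δ_1 - h_1(2M_1 + M_2)/6 = 9/2.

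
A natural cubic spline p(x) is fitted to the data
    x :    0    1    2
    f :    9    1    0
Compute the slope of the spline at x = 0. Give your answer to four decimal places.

-9.7500

Write M_i for p''(x_i). With h_i = 1, 1 and divided differences Δ_i = -8, -1, the continuity of p' gives the tridiagonal system
  1·M_0 + 4·M_1 + 1·M_2 = 6(Δ_1 - Δ_0) = 42
Natural end conditions: M_0 = M_2 = 0.
Forward elimination and back-substitution give M_0 = 0, M_1 = 21/2, M_2 = 0.
On [0, 1], p'(x) = b_0 + 2c_0·x + 3d_0·x² with b_0 = Δ_0 - h_0(2M_0 + M_1)/6 = -39/4, c_0 = M_0/2 = 0, d_0 = (M_1 - M_0)/(6h_0) = 7/4. So p'(0) = -39/4.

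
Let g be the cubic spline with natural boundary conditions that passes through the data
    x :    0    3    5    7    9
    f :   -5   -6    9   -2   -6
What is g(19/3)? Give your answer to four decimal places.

Write m_i for g''(x_i). With h_i = 3, 2, 2, 2 and divided differences Δ_i = -1/3, 15/2, -11/2, -2, the continuity of g' gives the tridiagonal system
  3·m_0 + 10·m_1 + 2·m_2 = 6(Δ_1 - Δ_0) = 47
  2·m_1 + 8·m_2 + 2·m_3 = 6(Δ_2 - Δ_1) = -78
  2·m_2 + 8·m_3 + 2·m_4 = 6(Δ_3 - Δ_2) = 21
Natural end conditions: m_0 = m_4 = 0.
Forward elimination and back-substitution give m_0 = 0, m_1 = 519/71, m_2 = -1853/142, m_3 = 418/71, m_4 = 0.
On [5, 7], g(x) = 9 + 527/426·(x - 5) - 1853/284·(x - 5)² + 2689/1704·(x - 5)³.
With (x - 5) = 4/3: g(19/3) = 16049/5751.

2.7906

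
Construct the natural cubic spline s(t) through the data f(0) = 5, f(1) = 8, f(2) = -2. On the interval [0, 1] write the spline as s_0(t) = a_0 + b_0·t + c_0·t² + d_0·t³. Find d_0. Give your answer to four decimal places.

-3.2500

Put M_i = s'' at the i-th knot. Here h = (1, 1) and Δ = (3, -10), so the interior equations h_(i-1)·M_(i-1) + 2(h_(i-1)+h_i)·M_i + h_i·M_(i+1) = 6(Δ_i − Δ_(i-1)) read
  1·M_0 + 4·M_1 + 1·M_2 = 6(Δ_1 - Δ_0) = -78
Natural end conditions: M_0 = M_2 = 0.
Solving the tridiagonal system: M_0 = 0, M_1 = -39/2, M_2 = 0.
On [0, 1], with s_0(t) = a_0 + b_0·t + c_0·t² + d_0·t³: c_0 = M_0/2 = 0, d_0 = (M_1 - M_0)/(6h_0) = -13/4, b_0 = Δ_0 - h_0(2M_0 + M_1)/6 = 25/4.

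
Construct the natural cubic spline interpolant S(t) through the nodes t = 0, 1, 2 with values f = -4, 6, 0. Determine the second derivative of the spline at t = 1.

Let σ_i = S''(x_i). Step sizes h_i = 1, 1; slopes of the chords Δ_i = (y_(i+1) - y_i)/h_i = 10, -6.
  1·σ_0 + 4·σ_1 + 1·σ_2 = 6(Δ_1 - Δ_0) = -96
Natural end conditions: σ_0 = σ_2 = 0.
Solving: σ_0 = 0, σ_1 = -24, σ_2 = 0.

-24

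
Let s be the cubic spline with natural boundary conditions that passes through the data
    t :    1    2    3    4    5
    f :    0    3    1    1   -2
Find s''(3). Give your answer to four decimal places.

6.8571

With M_i denoting the second derivative at x_i, h_i = 1, 1, 1, 1, and Δ_i = (y_(i+1) − y_i)/h_i = 3, -2, 0, -3:
  1·M_0 + 4·M_1 + 1·M_2 = 6(Δ_1 - Δ_0) = -30
  1·M_1 + 4·M_2 + 1·M_3 = 6(Δ_2 - Δ_1) = 12
  1·M_2 + 4·M_3 + 1·M_4 = 6(Δ_3 - Δ_2) = -18
Natural end conditions: M_0 = M_4 = 0.
Solving the tridiagonal system: M_0 = 0, M_1 = -129/14, M_2 = 48/7, M_3 = -87/14, M_4 = 0.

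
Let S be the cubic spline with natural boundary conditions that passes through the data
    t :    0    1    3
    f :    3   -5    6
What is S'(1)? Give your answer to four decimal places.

Let M_i = S''(x_i). Step sizes h_i = 1, 2; slopes of the chords Δ_i = (y_(i+1) - y_i)/h_i = -8, 11/2.
  1·M_0 + 6·M_1 + 2·M_2 = 6(Δ_1 - Δ_0) = 81
Natural end conditions: M_0 = M_2 = 0.
Solving the tridiagonal system: M_0 = 0, M_1 = 27/2, M_2 = 0.
On [1, 3], S'(t) = b_1 + 2c_1·(t - 1) + 3d_1·(t - 1)² with b_1 = Δ_1 - h_1(2M_1 + M_2)/6 = -7/2, c_1 = M_1/2 = 27/4, d_1 = (M_2 - M_1)/(6h_1) = -9/8. So S'(1) = -7/2.

-3.5000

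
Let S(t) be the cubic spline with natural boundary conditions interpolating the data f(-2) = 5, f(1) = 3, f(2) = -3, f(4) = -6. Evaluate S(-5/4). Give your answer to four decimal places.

6.1381

Put M_i = S'' at the i-th knot. Here h = (3, 1, 2) and Δ = (-2/3, -6, -3/2), so the interior equations h_(i-1)·M_(i-1) + 2(h_(i-1)+h_i)·M_i + h_i·M_(i+1) = 6(Δ_i − Δ_(i-1)) read
  3·M_0 + 8·M_1 + 1·M_2 = 6(Δ_1 - Δ_0) = -32
  1·M_1 + 6·M_2 + 2·M_3 = 6(Δ_2 - Δ_1) = 27
Natural end conditions: M_0 = M_3 = 0.
Solving the tridiagonal system: M_0 = 0, M_1 = -219/47, M_2 = 248/47, M_3 = 0.
On [-2, 1], S(t) = 5 + 469/282·(t + 2) + 0·(t + 2)² - 73/282·(t + 2)³.
With (t + 2) = 3/4: S(-5/4) = 36927/6016.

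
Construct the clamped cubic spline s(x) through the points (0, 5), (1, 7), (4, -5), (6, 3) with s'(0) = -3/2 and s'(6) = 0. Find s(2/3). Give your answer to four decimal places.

Write M_i for s''(x_i). With h_i = 1, 3, 2 and divided differences Δ_i = 2, -4, 4, the continuity of s' gives the tridiagonal system
  1·M_0 + 8·M_1 + 3·M_2 = 6(Δ_1 - Δ_0) = -36
  3·M_1 + 10·M_2 + 2·M_3 = 6(Δ_2 - Δ_1) = 48
Clamped end conditions give two more equations: 2h_0·M_0 + h_0·M_1 = 6(Δ_0 - s'(0)) = 21 and h_2·M_2 + 2h_2·M_3 = 6(s'(6) - Δ_2) = -24.
Forward elimination and back-substitution give M_0 = 203/13, M_1 = -133/13, M_2 = 131/13, M_3 = -287/26.
On [0, 1], s(x) = 5 - 3/2·x + 203/26·x² - 56/13·x³.
With x = 2/3: s(2/3) = 2174/351.

6.1937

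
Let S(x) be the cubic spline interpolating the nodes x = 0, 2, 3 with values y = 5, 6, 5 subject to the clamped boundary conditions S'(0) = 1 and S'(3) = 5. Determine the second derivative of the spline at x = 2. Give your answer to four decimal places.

-5.6667

With M_i denoting the second derivative at x_i, h_i = 2, 1, and Δ_i = (y_(i+1) − y_i)/h_i = 1/2, -1:
  2·M_0 + 6·M_1 + 1·M_2 = 6(Δ_1 - Δ_0) = -9
Clamped end conditions give two more equations: 2h_0·M_0 + h_0·M_1 = 6(Δ_0 - S'(0)) = -3 and h_1·M_1 + 2h_1·M_2 = 6(S'(3) - Δ_1) = 36.
Hence M_0 = 25/12, M_1 = -17/3, M_2 = 125/6.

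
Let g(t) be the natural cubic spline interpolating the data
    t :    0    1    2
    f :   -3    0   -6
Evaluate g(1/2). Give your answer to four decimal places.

Write σ_i for g''(x_i). With h_i = 1, 1 and divided differences Δ_i = 3, -6, the continuity of g' gives the tridiagonal system
  1·σ_0 + 4·σ_1 + 1·σ_2 = 6(Δ_1 - Δ_0) = -54
Natural end conditions: σ_0 = σ_2 = 0.
Forward elimination and back-substitution give σ_0 = 0, σ_1 = -27/2, σ_2 = 0.
On [0, 1], g(t) = -3 + 21/4·t + 0·t² - 9/4·t³.
With t = 1/2: g(1/2) = -21/32.

-0.6563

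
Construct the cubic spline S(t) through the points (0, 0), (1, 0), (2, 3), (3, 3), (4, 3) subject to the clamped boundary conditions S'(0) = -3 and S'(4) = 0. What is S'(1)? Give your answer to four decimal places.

Put M_i = S'' at the i-th knot. Here h = (1, 1, 1, 1) and Δ = (0, 3, 0, 0), so the interior equations h_(i-1)·M_(i-1) + 2(h_(i-1)+h_i)·M_i + h_i·M_(i+1) = 6(Δ_i − Δ_(i-1)) read
  1·M_0 + 4·M_1 + 1·M_2 = 6(Δ_1 - Δ_0) = 18
  1·M_1 + 4·M_2 + 1·M_3 = 6(Δ_2 - Δ_1) = -18
  1·M_2 + 4·M_3 + 1·M_4 = 6(Δ_3 - Δ_2) = 0
Clamped end conditions give two more equations: 2h_0·M_0 + h_0·M_1 = 6(Δ_0 - S'(0)) = 18 and h_3·M_3 + 2h_3·M_4 = 6(S'(4) - Δ_3) = 0.
Solving: M_0 = 48/7, M_1 = 30/7, M_2 = -6, M_3 = 12/7, M_4 = -6/7.
On [1, 2], S'(t) = b_1 + 2c_1·(t - 1) + 3d_1·(t - 1)² with b_1 = Δ_1 - h_1(2M_1 + M_2)/6 = 18/7, c_1 = M_1/2 = 15/7, d_1 = (M_2 - M_1)/(6h_1) = -12/7. So S'(1) = 18/7.

2.5714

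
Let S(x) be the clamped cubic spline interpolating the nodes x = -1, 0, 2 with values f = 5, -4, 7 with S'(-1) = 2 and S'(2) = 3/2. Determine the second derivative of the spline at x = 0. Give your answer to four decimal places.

29.3333

Put σ_i = S'' at the i-th knot. Here h = (1, 2) and Δ = (-9, 11/2), so the interior equations h_(i-1)·σ_(i-1) + 2(h_(i-1)+h_i)·σ_i + h_i·σ_(i+1) = 6(Δ_i − Δ_(i-1)) read
  1·σ_0 + 6·σ_1 + 2·σ_2 = 6(Δ_1 - Δ_0) = 87
Clamped end conditions give two more equations: 2h_0·σ_0 + h_0·σ_1 = 6(Δ_0 - S'(-1)) = -66 and h_1·σ_1 + 2h_1·σ_2 = 6(S'(2) - Δ_1) = -24.
Solving: σ_0 = -143/3, σ_1 = 88/3, σ_2 = -62/3.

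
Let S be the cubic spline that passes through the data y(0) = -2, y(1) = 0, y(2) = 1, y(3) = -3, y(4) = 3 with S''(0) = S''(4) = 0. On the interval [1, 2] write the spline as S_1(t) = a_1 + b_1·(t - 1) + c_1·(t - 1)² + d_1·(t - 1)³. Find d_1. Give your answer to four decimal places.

Put σ_i = S'' at the i-th knot. Here h = (1, 1, 1, 1) and Δ = (2, 1, -4, 6), so the interior equations h_(i-1)·σ_(i-1) + 2(h_(i-1)+h_i)·σ_i + h_i·σ_(i+1) = 6(Δ_i − Δ_(i-1)) read
  1·σ_0 + 4·σ_1 + 1·σ_2 = 6(Δ_1 - Δ_0) = -6
  1·σ_1 + 4·σ_2 + 1·σ_3 = 6(Δ_2 - Δ_1) = -30
  1·σ_2 + 4·σ_3 + 1·σ_4 = 6(Δ_3 - Δ_2) = 60
Natural end conditions: σ_0 = σ_4 = 0.
Solving the tridiagonal system: σ_0 = 0, σ_1 = 45/28, σ_2 = -87/7, σ_3 = 507/28, σ_4 = 0.
On [1, 2], with S_1(t) = a_1 + b_1·(t - 1) + c_1·(t - 1)² + d_1·(t - 1)³: c_1 = σ_1/2 = 45/56, d_1 = (σ_2 - σ_1)/(6h_1) = -131/56, b_1 = Δ_1 - h_1(2σ_1 + σ_2)/6 = 71/28.

-2.3393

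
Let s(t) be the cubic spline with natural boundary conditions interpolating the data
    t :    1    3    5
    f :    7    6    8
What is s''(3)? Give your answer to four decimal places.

Write σ_i for s''(x_i). With h_i = 2, 2 and divided differences Δ_i = -1/2, 1, the continuity of s' gives the tridiagonal system
  2·σ_0 + 8·σ_1 + 2·σ_2 = 6(Δ_1 - Δ_0) = 9
Natural end conditions: σ_0 = σ_2 = 0.
Solving: σ_0 = 0, σ_1 = 9/8, σ_2 = 0.

1.1250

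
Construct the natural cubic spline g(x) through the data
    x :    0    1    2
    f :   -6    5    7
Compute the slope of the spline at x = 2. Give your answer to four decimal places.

-0.2500

Put m_i = g'' at the i-th knot. Here h = (1, 1) and Δ = (11, 2), so the interior equations h_(i-1)·m_(i-1) + 2(h_(i-1)+h_i)·m_i + h_i·m_(i+1) = 6(Δ_i − Δ_(i-1)) read
  1·m_0 + 4·m_1 + 1·m_2 = 6(Δ_1 - Δ_0) = -54
Natural end conditions: m_0 = m_2 = 0.
Solving: m_0 = 0, m_1 = -27/2, m_2 = 0.
On [1, 2], g'(x) = b_1 + 2c_1·(x - 1) + 3d_1·(x - 1)² with b_1 = Δ_1 - h_1(2m_1 + m_2)/6 = 13/2, c_1 = m_1/2 = -27/4, d_1 = (m_2 - m_1)/(6h_1) = 9/4. So g'(2) = -1/4.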